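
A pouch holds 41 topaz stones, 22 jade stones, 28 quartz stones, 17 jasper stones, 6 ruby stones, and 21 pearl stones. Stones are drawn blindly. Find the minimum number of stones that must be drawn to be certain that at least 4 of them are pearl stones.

118

In the worst case for collecting pearl stones, every non-pearl stone comes out first.
There are 41 + 22 + 28 + 17 + 6 = 114 non-pearl stones altogether.
After those, each further stone must be pearl, so 114 + 4 = 118 draws guarantee 4 pearl stones.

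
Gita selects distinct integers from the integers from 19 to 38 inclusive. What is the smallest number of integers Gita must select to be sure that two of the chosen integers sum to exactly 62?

14

Two chosen integers sum to 62 exactly when both halves of some pair {x, 62−x} with 24 ≤ x ≤ 62−x ≤ 38 are chosen — 7 such pairs.
The remaining 6 elements (those with no distinct partner in range) can never complete a 62-sum, so the worst case takes all of them and one from each pair: 6 + 7 = 13.
By the pigeonhole principle, the 14th integer has to be the second member of some pair, so 13 + 1 = 14.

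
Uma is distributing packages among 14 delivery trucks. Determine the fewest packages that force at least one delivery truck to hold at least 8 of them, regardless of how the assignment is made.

With 98 packages one could put exactly 7 in each of the 14 delivery trucks, and no delivery truck would reach 8.
By pigeonhole, one more package must land in a delivery truck that already has 7, giving it 8.
So 14 × 7 + 1 = 99 packages are required.

99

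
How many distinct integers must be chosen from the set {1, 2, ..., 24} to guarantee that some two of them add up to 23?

14

Group the elements by complementary pair {x, 23−x}: {1,22}, {2,21}, {3,20}, …, giving 11 two-element pairs and 2 integers whose partner 23−x falls outside [1,24].
By the pigeonhole principle, treating each of those 13 groups as a pigeonhole, one can pick one integer per group — 13 integers — with no two summing to 23.
The 14th integer lands in an occupied pair, forcing a sum of 23.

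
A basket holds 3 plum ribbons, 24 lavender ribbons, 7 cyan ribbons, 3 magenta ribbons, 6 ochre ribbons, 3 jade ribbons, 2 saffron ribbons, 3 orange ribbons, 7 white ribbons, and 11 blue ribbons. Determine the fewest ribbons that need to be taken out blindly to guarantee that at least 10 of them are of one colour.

An adversary could hand out at most 9 ribbons per colour (8 colours run out sooner): 3 + 9 + 7 + 3 + 6 + 3 + 2 + 3 + 7 + 9 = 52 ribbons and still no colour has 10.
By pigeonhole, one more ribbon lands in a colour already at 9, so 53 draws are enough and 52 are not.

53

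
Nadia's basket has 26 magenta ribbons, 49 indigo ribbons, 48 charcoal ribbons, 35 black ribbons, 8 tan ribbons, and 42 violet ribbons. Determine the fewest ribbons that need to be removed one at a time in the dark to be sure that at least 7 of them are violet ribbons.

173

In the worst case for collecting violet ribbons, every non-violet ribbon comes out first.
There are 26 + 49 + 48 + 35 + 8 = 166 non-violet ribbons altogether.
After those, each further ribbon must be violet, so 166 + 7 = 173 draws guarantee 7 violet ribbons.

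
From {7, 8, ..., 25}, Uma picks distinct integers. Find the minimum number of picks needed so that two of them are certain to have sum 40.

Group the elements by complementary pair {x, 40−x}: {15,25}, {16,24}, {17,23}, …, giving 5 two-element pairs, the single value 20 (it cannot pair with itself since the integers are distinct), and 8 integers whose partner 40−x falls outside [7,25].
By the pigeonhole principle, treating each of those 14 groups as a pigeonhole, one can pick one integer per group — 14 integers — with no two summing to 40.
The 15th integer lands in an occupied pair, forcing a sum of 40.

15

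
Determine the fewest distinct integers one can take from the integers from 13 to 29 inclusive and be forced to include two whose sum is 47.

12

Two chosen integers sum to 47 exactly when both halves of some pair {x, 47−x} with 18 ≤ x ≤ 47−x ≤ 29 are chosen — 6 such pairs.
The remaining 5 elements (those with no distinct partner in range) can never complete a 47-sum, so the worst case takes all of them and one from each pair: 5 + 6 = 11.
Pigeonhole: the 12th integer has to be the second member of some pair, so 11 + 1 = 12.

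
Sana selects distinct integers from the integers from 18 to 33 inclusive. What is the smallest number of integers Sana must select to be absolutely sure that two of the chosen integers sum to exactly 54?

11

Group the elements by complementary pair {x, 54−x}: {21,33}, {22,32}, {23,31}, …, giving 6 two-element pairs, the single value 27 (it cannot pair with itself since the integers are distinct), and 3 integers whose partner 54−x falls outside [18,33].
By the pigeonhole principle, treating each of those 10 groups as a pigeonhole, one can pick one integer per group — 10 integers — with no two summing to 54.
The 11th integer lands in an occupied pair, forcing a sum of 54.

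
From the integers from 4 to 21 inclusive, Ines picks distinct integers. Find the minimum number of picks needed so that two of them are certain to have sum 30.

13

Group the elements by complementary pair {x, 30−x}: {9,21}, {10,20}, {11,19}, …, giving 6 two-element pairs, the single value 15 (it cannot pair with itself since the integers are distinct), and 5 integers whose partner 30−x falls outside [4,21].
Treating each of those 12 groups as a pigeonhole, one can pick one integer per group — 12 integers — with no two summing to 30.
The 13th integer lands in an occupied pair, forcing a sum of 30.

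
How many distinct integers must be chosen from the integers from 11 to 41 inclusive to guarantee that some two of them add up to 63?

Group the elements by complementary pair {x, 63−x}: {22,41}, {23,40}, {24,39}, …, giving 10 two-element pairs and 11 integers whose partner 63−x falls outside [11,41].
Treating each of those 21 groups as a pigeonhole, one can pick one integer per group — 21 integers — with no two summing to 63.
The 22nd integer lands in an occupied pair, forcing a sum of 63.

22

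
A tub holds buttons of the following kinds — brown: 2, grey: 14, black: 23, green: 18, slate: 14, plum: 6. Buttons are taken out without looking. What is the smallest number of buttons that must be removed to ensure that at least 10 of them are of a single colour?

45

An adversary could hand out at most 9 buttons per colour (brown, plum run out sooner): 2 + 9 + 9 + 9 + 9 + 6 = 44 buttons and still no colour has 10.
Pigeonhole: one more button lands in a colour already at 9, so 45 draws are enough and 44 are not.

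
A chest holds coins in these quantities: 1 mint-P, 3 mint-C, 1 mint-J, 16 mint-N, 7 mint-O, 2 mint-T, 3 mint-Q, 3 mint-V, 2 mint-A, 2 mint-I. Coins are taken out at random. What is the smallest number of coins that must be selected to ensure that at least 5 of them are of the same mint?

Pigeonhole: the 10 mints are the holes; the coins drawn are the pigeons.
To avoid 5 of any one mint, the worst case takes at most 4 of each mint, or every coin of a mint that has fewer than 4.
That gives 1 + 3 + 1 + 4 + 4 + 2 + 3 + 3 + 2 + 2 = 25 coins with no mint reaching 5.
The next coin forces some mint to 5, so 25 + 1 = 26.

26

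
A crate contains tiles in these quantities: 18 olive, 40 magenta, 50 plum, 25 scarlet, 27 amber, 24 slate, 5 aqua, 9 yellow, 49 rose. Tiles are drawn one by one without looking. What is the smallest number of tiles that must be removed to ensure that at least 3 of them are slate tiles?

In the worst case for collecting slate tiles, every non-slate tile comes out first.
There are 18 + 40 + 50 + 25 + 27 + 5 + 9 + 49 = 223 non-slate tiles altogether.
After those, each further tile must be slate, so 223 + 3 = 226 draws guarantee 3 slate tiles.

226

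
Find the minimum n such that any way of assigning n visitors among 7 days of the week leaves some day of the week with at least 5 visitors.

With 28 visitors one could put exactly 4 in each of the 7 days of the week, and no day of the week would reach 5.
Pigeonhole: one more visitor must land in a day of the week that already has 4, giving it 5.
So 7 × 4 + 1 = 29 visitors are required.

29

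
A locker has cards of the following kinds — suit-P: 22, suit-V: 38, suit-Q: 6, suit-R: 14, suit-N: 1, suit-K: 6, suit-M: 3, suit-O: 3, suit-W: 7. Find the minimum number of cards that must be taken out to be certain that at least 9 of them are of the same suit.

An adversary could hand out at most 8 cards per suit (6 suits run out sooner): 8 + 8 + 6 + 8 + 1 + 6 + 3 + 3 + 7 = 50 cards and still no suit has 9.
One more card lands in a suit already at 8, so 51 draws are enough and 50 are not.

51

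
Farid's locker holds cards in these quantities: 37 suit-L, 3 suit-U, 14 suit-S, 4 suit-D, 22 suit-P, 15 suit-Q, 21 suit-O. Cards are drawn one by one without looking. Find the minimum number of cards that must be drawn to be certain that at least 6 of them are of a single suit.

33

Pigeonhole: put each drawn card into a box by suit. The largest draw with every box below 6 takes min(count, 5) from each suit; suits with fewer than 5 contribute all they have.
Σ min(cᵢ, 5) = 5 + 3 + 5 + 4 + 5 + 5 + 5 = 32.
Draw number 32 + 1 = 33 must push one box to 6.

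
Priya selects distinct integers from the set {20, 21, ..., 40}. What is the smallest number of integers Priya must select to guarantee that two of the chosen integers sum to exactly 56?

14

A set avoiding the sum 56 can contain at most one of each pair {x, 56−x}, plus the 5 elements whose complement lies outside the range or equal to its own complement.
The integers 28, …, 40 (13 of them) are such a set: any two sum to at least 28+29 = 57 > 56.
By pigeonhole, any 14th integer completes one of the 8 pairs, so 14 choices force a sum of 56.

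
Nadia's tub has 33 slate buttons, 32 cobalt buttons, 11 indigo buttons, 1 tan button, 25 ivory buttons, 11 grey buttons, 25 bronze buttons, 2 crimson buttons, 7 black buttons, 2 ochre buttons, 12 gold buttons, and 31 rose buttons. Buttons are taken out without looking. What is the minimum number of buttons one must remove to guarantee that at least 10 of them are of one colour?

Pigeonhole: the 12 colours are the holes; the buttons drawn are the pigeons.
To avoid 10 of any one colour, the worst case takes at most 9 of each colour, or every button of a colour that has fewer than 9.
That gives 9 + 9 + 9 + 1 + 9 + 9 + 9 + 2 + 7 + 2 + 9 + 9 = 84 buttons with no colour reaching 10.
The next button forces some colour to 10, so 84 + 1 = 85.

85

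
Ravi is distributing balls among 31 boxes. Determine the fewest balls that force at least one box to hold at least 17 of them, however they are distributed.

497

With 496 balls one could put exactly 16 in each of the 31 boxes, and no box would reach 17.
One more ball must land in a box that already has 16, giving it 17.
So 31 × 16 + 1 = 497 balls are required.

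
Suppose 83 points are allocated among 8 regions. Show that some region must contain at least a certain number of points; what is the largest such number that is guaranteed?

11

The 8 regions are the holes and the 83 points are the pigeons.
If every region held at most 10 points, the total would be at most 8 × 10 = 80, which is less than 83.
So some region holds at least ⌈83/8⌉ = 11 points.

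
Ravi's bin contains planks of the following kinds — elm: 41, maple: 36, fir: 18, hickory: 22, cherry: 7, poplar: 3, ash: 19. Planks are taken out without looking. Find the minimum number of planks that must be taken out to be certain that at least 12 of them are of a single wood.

By the pigeonhole principle, the 7 woods are the holes; the planks drawn are the pigeons.
To avoid 12 of any one wood, the worst case takes at most 11 of each wood, or every plank of a wood that has fewer than 11.
That gives 11 + 11 + 11 + 11 + 7 + 3 + 11 = 65 planks with no wood reaching 12.
The next plank forces some wood to 12, so 65 + 1 = 66.

66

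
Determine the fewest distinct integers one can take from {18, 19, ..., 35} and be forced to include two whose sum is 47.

13

A set avoiding the sum 47 can contain at most one of each pair {x, 47−x}, plus the 6 elements whose complement lies outside the range.
The integers 24, …, 35 (12 of them) are such a set: any two sum to at least 24+25 = 49 > 47.
By pigeonhole, any 13th integer completes one of the 6 pairs, so 13 choices force a sum of 47.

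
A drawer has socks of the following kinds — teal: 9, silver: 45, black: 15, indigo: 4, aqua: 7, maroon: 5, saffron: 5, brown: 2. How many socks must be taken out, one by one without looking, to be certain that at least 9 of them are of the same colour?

By pigeonhole, put each drawn sock into a box by colour. The largest draw with every box below 9 takes min(count, 8) from each colour; colours with fewer than 8 contribute all they have.
Σ min(cᵢ, 8) = 8 + 8 + 8 + 4 + 7 + 5 + 5 + 2 = 47.
Draw number 47 + 1 = 48 must push one box to 9.

48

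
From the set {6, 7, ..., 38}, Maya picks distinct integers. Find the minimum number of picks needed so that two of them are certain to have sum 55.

23

Group the elements by complementary pair {x, 55−x}: {17,38}, {18,37}, {19,36}, …, giving 11 two-element pairs and 11 integers whose partner 55−x falls outside [6,38].
Treating each of those 22 groups as a pigeonhole, one can pick one integer per group — 22 integers — with no two summing to 55.
The 23rd integer lands in an occupied pair, forcing a sum of 55.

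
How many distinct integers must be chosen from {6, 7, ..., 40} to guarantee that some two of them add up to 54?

23

Group the elements by complementary pair {x, 54−x}: {14,40}, {15,39}, {16,38}, …, giving 13 two-element pairs, the single value 27 (it cannot pair with itself since the integers are distinct), and 8 integers whose partner 54−x falls outside [6,40].
Pigeonhole: treating each of those 22 groups as a pigeonhole, one can pick one integer per group — 22 integers — with no two summing to 54.
The 23rd integer lands in an occupied pair, forcing a sum of 54.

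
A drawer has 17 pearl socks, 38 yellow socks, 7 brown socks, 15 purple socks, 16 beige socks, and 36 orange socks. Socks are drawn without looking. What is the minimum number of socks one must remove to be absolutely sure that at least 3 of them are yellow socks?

In the worst case for collecting yellow socks, every non-yellow sock comes out first.
There are 17 + 7 + 15 + 16 + 36 = 91 non-yellow socks altogether.
After those, each further sock must be yellow, so 91 + 3 = 94 draws guarantee 3 yellow socks.

94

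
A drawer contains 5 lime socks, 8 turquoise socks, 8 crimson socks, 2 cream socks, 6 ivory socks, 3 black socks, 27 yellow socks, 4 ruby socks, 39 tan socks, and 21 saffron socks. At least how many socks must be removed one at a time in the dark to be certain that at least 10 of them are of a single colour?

64

An adversary could hand out at most 9 socks per colour (7 colours run out sooner): 5 + 8 + 8 + 2 + 6 + 3 + 9 + 4 + 9 + 9 = 63 socks and still no colour has 10.
By the pigeonhole principle, one more sock lands in a colour already at 9, so 64 draws are enough and 63 are not.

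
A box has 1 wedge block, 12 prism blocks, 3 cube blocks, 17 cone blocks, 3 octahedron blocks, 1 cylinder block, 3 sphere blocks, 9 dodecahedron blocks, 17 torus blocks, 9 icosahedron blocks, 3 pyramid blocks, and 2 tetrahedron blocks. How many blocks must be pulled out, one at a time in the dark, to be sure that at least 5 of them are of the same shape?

An adversary could hand out at most 4 blocks per shape (7 shapes run out sooner): 1 + 4 + 3 + 4 + 3 + 1 + 3 + 4 + 4 + 4 + 3 + 2 = 36 blocks and still no shape has 5.
By pigeonhole, one more block lands in a shape already at 4, so 37 draws are enough and 36 are not.

37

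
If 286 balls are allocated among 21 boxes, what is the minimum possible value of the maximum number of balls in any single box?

14

Pigeonhole: the 21 boxes are the holes and the 286 balls are the pigeons.
If every box held at most 13 balls, the total would be at most 21 × 13 = 273, which is less than 286.
So some box holds at least ⌈286/21⌉ = 14 balls.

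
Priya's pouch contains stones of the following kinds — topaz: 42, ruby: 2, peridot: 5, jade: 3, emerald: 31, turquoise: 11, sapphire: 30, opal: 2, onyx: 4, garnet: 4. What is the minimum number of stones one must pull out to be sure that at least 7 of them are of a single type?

45

The 10 types are the holes; the stones drawn are the pigeons.
To avoid 7 of any one type, the worst case takes at most 6 of each type, or every stone of a type that has fewer than 6.
That gives 6 + 2 + 5 + 3 + 6 + 6 + 6 + 2 + 4 + 4 = 44 stones with no type reaching 7.
The next stone forces some type to 7, so 44 + 1 = 45.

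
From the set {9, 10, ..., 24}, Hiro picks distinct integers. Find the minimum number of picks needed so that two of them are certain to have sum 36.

Group the elements by complementary pair {x, 36−x}: {12,24}, {13,23}, {14,22}, …, giving 6 two-element pairs, the single value 18 (it cannot pair with itself since the integers are distinct), and 3 integers whose partner 36−x falls outside [9,24].
Treating each of those 10 groups as a pigeonhole, one can pick one integer per group — 10 integers — with no two summing to 36.
The 11th integer lands in an occupied pair, forcing a sum of 36.

11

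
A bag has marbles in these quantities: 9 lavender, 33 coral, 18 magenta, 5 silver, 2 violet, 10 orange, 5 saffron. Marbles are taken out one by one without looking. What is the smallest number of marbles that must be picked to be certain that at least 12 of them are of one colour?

54

Put each drawn marble into a box by colour. The largest draw with every box below 12 takes min(count, 11) from each colour; colours with fewer than 11 contribute all they have.
Σ min(cᵢ, 11) = 9 + 11 + 11 + 5 + 2 + 10 + 5 = 53.
Draw number 53 + 1 = 54 must push one box to 12.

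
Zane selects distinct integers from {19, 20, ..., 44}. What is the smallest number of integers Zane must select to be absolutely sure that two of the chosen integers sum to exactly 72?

19

Group the elements by complementary pair {x, 72−x}: {28,44}, {29,43}, {30,42}, …, giving 8 two-element pairs, the single value 36 (it cannot pair with itself since the integers are distinct), and 9 integers whose partner 72−x falls outside [19,44].
Treating each of those 18 groups as a pigeonhole, one can pick one integer per group — 18 integers — with no two summing to 72.
The 19th integer lands in an occupied pair, forcing a sum of 72.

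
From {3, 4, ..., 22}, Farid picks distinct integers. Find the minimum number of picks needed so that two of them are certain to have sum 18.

15

Group the elements by complementary pair {x, 18−x}: {3,15}, {4,14}, {5,13}, …, giving 6 two-element pairs; the single value 9 (it cannot pair with itself since the integers are distinct); and 7 integers whose partner 18−x falls outside [3,22].
Treating each of those 14 groups as a pigeonhole, one can pick one integer per group — 14 integers — with no two summing to 18.
The 15th integer lands in an occupied pair, forcing a sum of 18.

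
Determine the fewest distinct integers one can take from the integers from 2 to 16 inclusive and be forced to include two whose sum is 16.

A set avoiding the sum 16 can contain at most one of each pair {x, 16−x}, plus the 3 elements whose complement lies outside the range or equal to its own complement.
The integers 8, …, 16 (9 of them) are such a set: any two sum to at least 8+9 = 17 > 16.
Any 10th integer completes one of the 6 pairs, so 10 choices force a sum of 16.

10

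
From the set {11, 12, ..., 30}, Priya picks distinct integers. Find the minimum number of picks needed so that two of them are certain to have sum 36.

14

Group the elements by complementary pair {x, 36−x}: {11,25}, {12,24}, {13,23}, …, giving 7 two-element pairs, the single value 18 (it cannot pair with itself since the integers are distinct), and 5 integers whose partner 36−x falls outside [11,30].
By pigeonhole, treating each of those 13 groups as a pigeonhole, one can pick one integer per group — 13 integers — with no two summing to 36.
The 14th integer lands in an occupied pair, forcing a sum of 36.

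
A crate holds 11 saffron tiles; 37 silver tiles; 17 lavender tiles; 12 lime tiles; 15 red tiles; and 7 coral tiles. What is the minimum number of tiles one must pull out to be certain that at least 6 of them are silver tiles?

In the worst case for collecting silver tiles, every non-silver tile comes out first.
There are 11 + 17 + 12 + 15 + 7 = 62 non-silver tiles altogether.
After those, each further tile must be silver, so 62 + 6 = 68 draws guarantee 6 silver tiles.

68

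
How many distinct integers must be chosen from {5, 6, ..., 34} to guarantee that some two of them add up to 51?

22

Two chosen integers sum to 51 exactly when both halves of some pair {x, 51−x} with 17 ≤ x ≤ 51−x ≤ 34 are chosen — 9 such pairs.
The remaining 12 elements (those with no distinct partner in range) can never complete a 51-sum, so the worst case takes all of them and one from each pair: 12 + 9 = 21.
Pigeonhole: the 22nd integer has to be the second member of some pair, so 21 + 1 = 22.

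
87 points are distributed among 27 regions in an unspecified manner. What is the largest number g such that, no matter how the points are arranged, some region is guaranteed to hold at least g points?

By pigeonhole, the 27 regions are the holes and the 87 points are the pigeons.
If every region held at most 3 points, the total would be at most 27 × 3 = 81, which is less than 87.
So some region holds at least ⌈87/27⌉ = 4 points.

4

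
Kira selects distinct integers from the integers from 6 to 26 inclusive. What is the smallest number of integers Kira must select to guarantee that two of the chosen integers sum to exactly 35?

13

Group the elements by complementary pair {x, 35−x}: {9,26}, {10,25}, {11,24}, …, giving 9 two-element pairs and 3 integers whose partner 35−x falls outside [6,26].
By pigeonhole, treating each of those 12 groups as a pigeonhole, one can pick one integer per group — 12 integers — with no two summing to 35.
The 13th integer lands in an occupied pair, forcing a sum of 35.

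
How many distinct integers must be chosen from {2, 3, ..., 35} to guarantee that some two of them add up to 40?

Two chosen integers sum to 40 exactly when both halves of some pair {x, 40−x} with 5 ≤ x ≤ 40−x ≤ 35 are chosen — 15 such pairs.
The remaining 4 elements (those with no distinct partner in range) can never complete a 40-sum, so the worst case takes all of them and one from each pair: 4 + 15 = 19.
The 20th integer has to be the second member of some pair, so 19 + 1 = 20.

20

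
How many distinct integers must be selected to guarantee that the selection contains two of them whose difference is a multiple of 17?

Integers whose pairwise differences are multiples of 17 are exactly those sharing a remainder mod 17. By pigeonhole, the 17 residue classes mod 17 are the pigeonholes.
With 17 integers one could put 1 in each residue class and have no class reach 2.
The 18th integer pushes some class to 2, so 17·1 + 1 = 18.

18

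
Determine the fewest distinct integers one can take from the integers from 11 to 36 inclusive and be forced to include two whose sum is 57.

19

Group the elements by complementary pair {x, 57−x}: {21,36}, {22,35}, {23,34}, …, giving 8 two-element pairs and 10 integers whose partner 57−x falls outside [11,36].
Treating each of those 18 groups as a pigeonhole, one can pick one integer per group — 18 integers — with no two summing to 57.
The 19th integer lands in an occupied pair, forcing a sum of 57.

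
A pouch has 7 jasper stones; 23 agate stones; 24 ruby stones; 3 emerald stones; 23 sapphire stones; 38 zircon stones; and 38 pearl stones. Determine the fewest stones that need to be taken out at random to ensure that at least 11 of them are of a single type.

An adversary could hand out at most 10 stones per type (jasper, emerald run out sooner): 7 + 10 + 10 + 3 + 10 + 10 + 10 = 60 stones and still no type has 11.
By the pigeonhole principle, one more stone lands in a type already at 10, so 61 draws are enough and 60 are not.

61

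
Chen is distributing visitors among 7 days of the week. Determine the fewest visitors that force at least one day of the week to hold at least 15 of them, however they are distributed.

99

With 98 visitors one could put exactly 14 in each of the 7 days of the week, and no day of the week would reach 15.
Pigeonhole: one more visitor must land in a day of the week that already has 14, giving it 15.
So 7 × 14 + 1 = 99 visitors are required.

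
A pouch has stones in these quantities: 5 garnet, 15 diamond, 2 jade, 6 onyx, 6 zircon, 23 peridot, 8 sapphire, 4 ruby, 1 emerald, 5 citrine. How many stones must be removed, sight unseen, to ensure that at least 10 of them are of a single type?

The 10 types are the holes; the stones drawn are the pigeons.
To avoid 10 of any one type, the worst case takes at most 9 of each type, or every stone of a type that has fewer than 9.
That gives 5 + 9 + 2 + 6 + 6 + 9 + 8 + 4 + 1 + 5 = 55 stones with no type reaching 10.
The next stone forces some type to 10, so 55 + 1 = 56.

56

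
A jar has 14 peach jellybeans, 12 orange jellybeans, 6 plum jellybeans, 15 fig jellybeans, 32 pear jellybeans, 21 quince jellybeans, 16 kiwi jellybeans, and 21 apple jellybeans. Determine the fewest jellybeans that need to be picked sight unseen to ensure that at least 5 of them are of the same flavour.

The 8 flavours are the holes; the jellybeans drawn are the pigeons.
To avoid 5 of any one flavour, the worst case takes at most 4 of each flavour.
That gives 4 + 4 + 4 + 4 + 4 + 4 + 4 + 4 = 32 jellybeans with no flavour reaching 5.
The next jellybean forces some flavour to 5, so 32 + 1 = 33.

33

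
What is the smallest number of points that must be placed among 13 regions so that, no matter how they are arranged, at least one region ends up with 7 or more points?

79

With 78 points one could put exactly 6 in each of the 13 regions, and no region would reach 7.
Pigeonhole: one more point must land in a region that already has 6, giving it 7.
So 13 × 6 + 1 = 79 points are required.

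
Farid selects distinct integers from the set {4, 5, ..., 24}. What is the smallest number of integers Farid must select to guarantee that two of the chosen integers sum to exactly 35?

15

A set avoiding the sum 35 can contain at most one of each pair {x, 35−x}, plus the 7 elements whose complement lies outside the range.
The integers 4, …, 17 (14 of them) are such a set: any two sum to at least 4+5 = 9 and at most 16+17 = 33 < 35.
Any 15th integer completes one of the 7 pairs, so 15 choices force a sum of 35.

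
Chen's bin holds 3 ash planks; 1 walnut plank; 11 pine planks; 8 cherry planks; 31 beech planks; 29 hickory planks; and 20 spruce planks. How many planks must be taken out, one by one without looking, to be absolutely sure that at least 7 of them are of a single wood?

Put each drawn plank into a box by wood. The largest draw with every box below 7 takes min(count, 6) from each wood; woods with fewer than 6 contribute all they have.
Σ min(cᵢ, 6) = 3 + 1 + 6 + 6 + 6 + 6 + 6 = 34.
Draw number 34 + 1 = 35 must push one box to 7.

35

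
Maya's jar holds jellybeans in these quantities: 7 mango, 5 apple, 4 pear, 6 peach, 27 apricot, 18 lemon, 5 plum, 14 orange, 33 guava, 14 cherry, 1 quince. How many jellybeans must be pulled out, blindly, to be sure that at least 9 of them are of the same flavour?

69

Pigeonhole: put each drawn jellybean into a box by flavour. The largest draw with every box below 9 takes min(count, 8) from each flavour; flavours with fewer than 8 contribute all they have.
Σ min(cᵢ, 8) = 7 + 5 + 4 + 6 + 8 + 8 + 5 + 8 + 8 + 8 + 1 = 68.
Draw number 68 + 1 = 69 must push one box to 9.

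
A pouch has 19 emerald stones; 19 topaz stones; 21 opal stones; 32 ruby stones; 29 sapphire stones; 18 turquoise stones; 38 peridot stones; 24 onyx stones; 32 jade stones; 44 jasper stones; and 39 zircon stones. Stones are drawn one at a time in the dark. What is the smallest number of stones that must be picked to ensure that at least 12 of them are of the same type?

122

By pigeonhole, put each drawn stone into a box by type. The largest draw with every box below 12 takes min(count, 11) from each type.
Σ min(cᵢ, 11) = 11 + 11 + 11 + 11 + 11 + 11 + 11 + 11 + 11 + 11 + 11 = 121.
Draw number 121 + 1 = 122 must push one box to 12.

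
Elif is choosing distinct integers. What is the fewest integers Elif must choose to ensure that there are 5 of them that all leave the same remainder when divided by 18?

The 18 residue classes mod 18 are the pigeonholes.
With 72 integers one could put 4 in each residue class and have no class reach 5.
The 73rd integer pushes some class to 5, so 18·4 + 1 = 73.

73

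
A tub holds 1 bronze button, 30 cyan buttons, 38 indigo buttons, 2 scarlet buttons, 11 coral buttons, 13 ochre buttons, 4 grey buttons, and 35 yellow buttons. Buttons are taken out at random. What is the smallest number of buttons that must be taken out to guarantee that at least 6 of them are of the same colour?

33

An adversary could hand out at most 5 buttons per colour (bronze, scarlet, grey run out sooner): 1 + 5 + 5 + 2 + 5 + 5 + 4 + 5 = 32 buttons and still no colour has 6.
By the pigeonhole principle, one more button lands in a colour already at 5, so 33 draws are enough and 32 are not.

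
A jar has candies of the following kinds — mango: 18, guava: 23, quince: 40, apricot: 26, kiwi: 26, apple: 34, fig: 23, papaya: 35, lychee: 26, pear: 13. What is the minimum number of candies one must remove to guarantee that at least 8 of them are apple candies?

238

In the worst case for collecting apple candies, every non-apple candy comes out first.
There are 18 + 23 + 40 + 26 + 26 + 23 + 35 + 26 + 13 = 230 non-apple candies altogether.
After those, each further candy must be apple, so 230 + 8 = 238 draws guarantee 8 apple candies.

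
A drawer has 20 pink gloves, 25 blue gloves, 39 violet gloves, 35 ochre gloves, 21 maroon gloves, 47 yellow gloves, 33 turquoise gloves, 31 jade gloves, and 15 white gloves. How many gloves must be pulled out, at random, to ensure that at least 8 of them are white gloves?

259

In the worst case for collecting white gloves, every non-white glove comes out first.
There are 20 + 25 + 39 + 35 + 21 + 47 + 33 + 31 = 251 non-white gloves altogether.
After those, each further glove must be white, so 251 + 8 = 259 draws guarantee 8 white gloves.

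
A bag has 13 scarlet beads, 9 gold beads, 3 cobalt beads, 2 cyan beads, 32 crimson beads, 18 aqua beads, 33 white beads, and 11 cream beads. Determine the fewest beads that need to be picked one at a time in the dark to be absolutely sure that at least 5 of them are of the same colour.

The 8 colours are the holes; the beads drawn are the pigeons.
To avoid 5 of any one colour, the worst case takes at most 4 of each colour, or every bead of a colour that has fewer than 4.
That gives 4 + 4 + 3 + 2 + 4 + 4 + 4 + 4 = 29 beads with no colour reaching 5.
The next bead forces some colour to 5, so 29 + 1 = 30.

30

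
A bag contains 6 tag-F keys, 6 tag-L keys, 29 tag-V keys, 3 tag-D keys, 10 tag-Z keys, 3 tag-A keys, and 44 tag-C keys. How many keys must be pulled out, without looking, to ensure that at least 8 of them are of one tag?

40

Put each drawn key into a box by tag. The largest draw with every box below 8 takes min(count, 7) from each tag; tags with fewer than 7 contribute all they have.
Σ min(cᵢ, 7) = 6 + 6 + 7 + 3 + 7 + 3 + 7 = 39.
Draw number 39 + 1 = 40 must push one box to 8.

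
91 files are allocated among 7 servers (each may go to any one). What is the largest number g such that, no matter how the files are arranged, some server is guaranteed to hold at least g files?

The 7 servers are the holes and the 91 files are the pigeons.
If every server held at most 12 files, the total would be at most 7 × 12 = 84, which is less than 91.
So some server holds at least ⌈91/7⌉ = 13 files.

13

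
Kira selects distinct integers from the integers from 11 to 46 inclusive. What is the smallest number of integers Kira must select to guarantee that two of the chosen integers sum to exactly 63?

A set avoiding the sum 63 can contain at most one of each pair {x, 63−x}, plus the 6 elements whose complement lies outside the range.
The integers 11, …, 31 (21 of them) are such a set: any two sum to at least 11+12 = 23 and at most 30+31 = 61 < 63.
Pigeonhole: any 22nd integer completes one of the 15 pairs, so 22 choices force a sum of 63.

22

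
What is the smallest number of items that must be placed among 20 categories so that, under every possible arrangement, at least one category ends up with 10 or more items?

181

With 180 items one could put exactly 9 in each of the 20 categories, and no category would reach 10.
By the pigeonhole principle, one more item must land in a category that already has 9, giving it 10.
So 20 × 9 + 1 = 181 items are required.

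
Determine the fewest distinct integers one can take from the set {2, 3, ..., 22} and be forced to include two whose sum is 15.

16

A set avoiding the sum 15 can contain at most one of each pair {x, 15−x}, plus the 9 elements whose complement lies outside the range.
The integers 8, …, 22 (15 of them) are such a set: any two sum to at least 8+9 = 17 > 15.
By pigeonhole, any 16th integer completes one of the 6 pairs, so 16 choices force a sum of 15.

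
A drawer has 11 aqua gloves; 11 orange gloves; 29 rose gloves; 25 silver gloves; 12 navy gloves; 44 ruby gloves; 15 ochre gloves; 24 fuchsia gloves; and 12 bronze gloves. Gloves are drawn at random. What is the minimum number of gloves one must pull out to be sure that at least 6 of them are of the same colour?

46

Pigeonhole: put each drawn glove into a box by colour. The largest draw with every box below 6 takes min(count, 5) from each colour.
Σ min(cᵢ, 5) = 5 + 5 + 5 + 5 + 5 + 5 + 5 + 5 + 5 = 45.
Draw number 45 + 1 = 46 must push one box to 6.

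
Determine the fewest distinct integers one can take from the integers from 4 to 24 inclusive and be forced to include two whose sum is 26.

A set avoiding the sum 26 can contain at most one of each pair {x, 26−x}, plus the 3 elements whose complement lies outside the range or equal to its own complement.
The integers 13, …, 24 (12 of them) are such a set: any two sum to at least 13+14 = 27 > 26.
Pigeonhole: any 13th integer completes one of the 9 pairs, so 13 choices force a sum of 26.

13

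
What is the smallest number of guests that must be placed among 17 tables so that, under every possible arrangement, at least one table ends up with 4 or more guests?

With 51 guests one could put exactly 3 in each of the 17 tables, and no table would reach 4.
One more guest must land in a table that already has 3, giving it 4.
So 17 × 3 + 1 = 52 guests are required.

52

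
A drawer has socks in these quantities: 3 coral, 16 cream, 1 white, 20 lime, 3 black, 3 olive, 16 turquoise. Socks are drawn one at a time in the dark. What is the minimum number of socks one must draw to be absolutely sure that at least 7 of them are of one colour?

By pigeonhole, put each drawn sock into a box by colour. The largest draw with every box below 7 takes min(count, 6) from each colour; colours with fewer than 6 contribute all they have.
Σ min(cᵢ, 6) = 3 + 6 + 1 + 6 + 3 + 3 + 6 = 28.
Draw number 28 + 1 = 29 must push one box to 7.

29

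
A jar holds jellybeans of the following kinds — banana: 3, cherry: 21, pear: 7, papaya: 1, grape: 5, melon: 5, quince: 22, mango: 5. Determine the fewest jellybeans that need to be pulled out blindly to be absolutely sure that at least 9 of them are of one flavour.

43

Put each drawn jellybean into a box by flavour. The largest draw with every box below 9 takes min(count, 8) from each flavour; flavours with fewer than 8 contribute all they have.
Σ min(cᵢ, 8) = 3 + 8 + 7 + 1 + 5 + 5 + 8 + 5 = 42.
Draw number 42 + 1 = 43 must push one box to 9.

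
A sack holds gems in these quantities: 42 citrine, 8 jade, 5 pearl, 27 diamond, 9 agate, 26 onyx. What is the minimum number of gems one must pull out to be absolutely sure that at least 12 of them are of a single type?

Put each drawn gem into a box by type. The largest draw with every box below 12 takes min(count, 11) from each type; types with fewer than 11 contribute all they have.
Σ min(cᵢ, 11) = 11 + 8 + 5 + 11 + 9 + 11 = 55.
Draw number 55 + 1 = 56 must push one box to 12.

56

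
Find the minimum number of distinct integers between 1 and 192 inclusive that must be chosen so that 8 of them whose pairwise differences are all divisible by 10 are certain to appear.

Integers whose pairwise differences are multiples of 10 are exactly those sharing a remainder mod 10. The 10 residue classes mod 10 are the pigeonholes.
With 70 integers one could put 7 in each residue class and have no class reach 8.
The 71st integer pushes some class to 8, so 10·7 + 1 = 71.

71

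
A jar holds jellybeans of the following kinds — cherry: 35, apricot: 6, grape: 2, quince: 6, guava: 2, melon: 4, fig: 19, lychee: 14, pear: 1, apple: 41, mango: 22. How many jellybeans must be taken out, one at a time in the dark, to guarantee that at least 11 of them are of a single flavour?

72

Put each drawn jellybean into a box by flavour. The largest draw with every box below 11 takes min(count, 10) from each flavour; flavours with fewer than 10 contribute all they have.
Σ min(cᵢ, 10) = 10 + 6 + 2 + 6 + 2 + 4 + 10 + 10 + 1 + 10 + 10 = 71.
Draw number 71 + 1 = 72 must push one box to 11.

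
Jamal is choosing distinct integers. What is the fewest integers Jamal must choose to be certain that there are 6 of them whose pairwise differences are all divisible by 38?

Integers whose pairwise differences are multiples of 38 are exactly those sharing a remainder mod 38. Pigeonhole: the 38 residue classes mod 38 are the pigeonholes.
With 190 integers one could put 5 in each residue class and have no class reach 6.
The 191st integer pushes some class to 6, so 38·5 + 1 = 191.

191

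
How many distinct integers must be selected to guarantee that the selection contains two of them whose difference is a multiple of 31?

Integers whose pairwise differences are multiples of 31 are exactly those sharing a remainder mod 31. Pigeonhole: the 31 residue classes mod 31 are the pigeonholes.
With 31 integers one could put 1 in each residue class and have no class reach 2.
The 32nd integer pushes some class to 2, so 31·1 + 1 = 32.

32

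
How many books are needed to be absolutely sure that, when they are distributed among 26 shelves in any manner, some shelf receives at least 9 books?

209

With 208 books one could put exactly 8 in each of the 26 shelves, and no shelf would reach 9.
One more book must land in a shelf that already has 8, giving it 9.
So 26 × 8 + 1 = 209 books are required.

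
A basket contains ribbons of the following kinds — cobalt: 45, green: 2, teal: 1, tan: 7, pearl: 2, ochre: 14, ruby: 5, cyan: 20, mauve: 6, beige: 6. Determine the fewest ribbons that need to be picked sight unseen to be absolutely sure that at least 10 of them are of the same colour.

57

Pigeonhole: put each drawn ribbon into a box by colour. The largest draw with every box below 10 takes min(count, 9) from each colour; colours with fewer than 9 contribute all they have.
Σ min(cᵢ, 9) = 9 + 2 + 1 + 7 + 2 + 9 + 5 + 9 + 6 + 6 = 56.
Draw number 56 + 1 = 57 must push one box to 10.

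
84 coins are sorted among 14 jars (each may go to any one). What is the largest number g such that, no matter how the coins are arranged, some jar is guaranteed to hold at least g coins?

Pigeonhole: the 14 jars are the holes and the 84 coins are the pigeons.
If every jar held at most 5 coins, the total would be at most 14 × 5 = 70, which is less than 84.
So some jar holds at least ⌈84/14⌉ = 6 coins.

6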